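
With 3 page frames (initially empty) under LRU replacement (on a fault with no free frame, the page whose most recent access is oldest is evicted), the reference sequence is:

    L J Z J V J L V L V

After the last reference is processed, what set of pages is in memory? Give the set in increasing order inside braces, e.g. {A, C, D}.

{J, L, V}

L → fault, frames [L]
J → fault, frames [L, J]
Z → fault, frames [L, J, Z]
J → hit
V → fault, evict L, frames [Z, J, V]
J → hit
L → fault, evict Z, frames [V, J, L]
V → hit
L → hit
V → hit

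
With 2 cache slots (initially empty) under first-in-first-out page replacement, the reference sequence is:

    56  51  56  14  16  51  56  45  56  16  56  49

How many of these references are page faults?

56 → fault, frames {56}
51 → fault, frames {56,51}
56 → hit
14 → fault, evict 56, frames {51,14}
16 → fault, evict 51, frames {14,16}
51 → fault, evict 14, frames {16,51}
56 → fault, evict 16, frames {51,56}
45 → fault, evict 51, frames {56,45}
56 → hit
16 → fault, evict 56, frames {45,16}
56 → fault, evict 45, frames {16,56}
49 → fault, evict 16, frames {56,49}
Page faults: 10.

10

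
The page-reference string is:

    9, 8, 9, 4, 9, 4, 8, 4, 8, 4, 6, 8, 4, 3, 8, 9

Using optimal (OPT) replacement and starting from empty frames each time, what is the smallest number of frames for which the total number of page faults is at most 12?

f=1: 16 faults
f=2: 8 faults
f=3: 6 faults
f=4: 5 faults
f=5: 5 faults
Smallest f with faults ≤ 12 is 2.

2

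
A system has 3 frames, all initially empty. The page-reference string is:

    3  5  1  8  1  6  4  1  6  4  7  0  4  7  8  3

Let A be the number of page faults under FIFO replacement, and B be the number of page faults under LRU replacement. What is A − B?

2

Under FIFO: F F F F . F F F . . F F F . F F → 12 faults.
Under LRU: F F F F . F F . . . F F . . F F → 10 faults.
A − B = 12 − 10 = 2.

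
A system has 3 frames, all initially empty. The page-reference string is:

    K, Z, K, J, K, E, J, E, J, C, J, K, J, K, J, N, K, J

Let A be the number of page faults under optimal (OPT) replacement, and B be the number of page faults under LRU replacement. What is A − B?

Under OPT: F F . F . F . . . F . . . . . F . . → 6 faults.
Under LRU: F F . F . F . . . F . F . . . F . . → 7 faults.
A − B = 6 − 7 = -1.

-1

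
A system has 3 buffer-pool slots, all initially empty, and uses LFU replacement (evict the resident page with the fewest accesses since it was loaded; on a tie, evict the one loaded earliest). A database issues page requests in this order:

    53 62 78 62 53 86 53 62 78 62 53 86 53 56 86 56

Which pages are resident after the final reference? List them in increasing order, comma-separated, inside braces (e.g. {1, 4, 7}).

{53, 56, 62}

53: miss, frames (53)
62: miss, frames (53 62)
78: miss, frames (53 62 78)
62: hit
53: hit
86: miss, evict 78, frames (53 62 86)
53: hit
62: hit
78: miss, evict 86, frames (53 62 78)
62: hit
53: hit
86: miss, evict 78, frames (53 62 86)
53: hit
56: miss, evict 86, frames (53 62 56)
86: miss, evict 56, frames (53 62 86)
56: miss, evict 86, frames (53 62 56)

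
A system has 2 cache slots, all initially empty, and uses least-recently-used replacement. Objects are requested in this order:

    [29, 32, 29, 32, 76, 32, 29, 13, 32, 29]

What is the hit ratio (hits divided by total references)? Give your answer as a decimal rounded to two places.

0.30

29 -> fault, frames [29]
32 -> fault, frames [29, 32]
29 -> hit
32 -> hit
76 -> fault, evict 29, frames [32, 76]
32 -> hit
29 -> fault, evict 76, frames [32, 29]
13 -> fault, evict 32, frames [29, 13]
32 -> fault, evict 29, frames [13, 32]
29 -> fault, evict 13, frames [32, 29]
Hits: 3 of 10 references → 3/10 = 0.3000.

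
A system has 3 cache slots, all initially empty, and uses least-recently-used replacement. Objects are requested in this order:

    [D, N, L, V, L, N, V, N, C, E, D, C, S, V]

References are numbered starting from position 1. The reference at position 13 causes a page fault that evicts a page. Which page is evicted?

E

pos 1: D → fault, frames {D}
pos 2: N → fault, frames {D,N}
pos 3: L → fault, frames {D,N,L}
pos 4: V → fault, evict D, frames {N,L,V}
pos 5: L → hit
pos 6: N → hit
pos 7: V → hit
pos 8: N → hit
pos 9: C → fault, evict L, frames {V,N,C}
pos 10: E → fault, evict V, frames {N,C,E}
pos 11: D → fault, evict N, frames {C,E,D}
pos 12: C → hit
pos 13: S → fault, evict E, frames {D,C,S}
At position 13, page E is evicted.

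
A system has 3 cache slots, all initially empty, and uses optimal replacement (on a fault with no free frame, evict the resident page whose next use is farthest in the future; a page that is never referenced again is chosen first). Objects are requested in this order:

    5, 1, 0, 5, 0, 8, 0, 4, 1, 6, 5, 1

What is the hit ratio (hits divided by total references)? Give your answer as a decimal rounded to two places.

0.42

5 -> miss, frames (5)
1 -> miss, frames (5 1)
0 -> miss, frames (5 1 0)
5 -> hit
0 -> hit
8 -> miss, evict 5, frames (1 0 8)
0 -> hit
4 -> miss, evict 8, frames (1 0 4)
1 -> hit
6 -> miss, evict 4, frames (1 0 6)
5 -> miss, evict 6, frames (1 0 5)
1 -> hit
Hits: 5 of 12 references → 5/12 = 0.4167.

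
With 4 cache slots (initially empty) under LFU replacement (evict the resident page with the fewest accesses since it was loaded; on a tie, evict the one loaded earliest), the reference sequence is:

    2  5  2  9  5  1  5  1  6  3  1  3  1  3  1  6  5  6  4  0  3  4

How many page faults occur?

10

2: fault, frames [2]
5: fault, frames [2, 5]
2: hit
9: fault, frames [2, 5, 9]
5: hit
1: fault, frames [2, 5, 9, 1]
5: hit
1: hit
6: fault, evict 9, frames [2, 5, 1, 6]
3: fault, evict 6, frames [2, 5, 1, 3]
1: hit
3: hit
1: hit
3: hit
1: hit
6: fault, evict 2, frames [5, 1, 3, 6]
5: hit
6: hit
4: fault, evict 6, frames [5, 1, 3, 4]
0: fault, evict 4, frames [5, 1, 3, 0]
3: hit
4: fault, evict 0, frames [5, 1, 3, 4]
Page faults: 10.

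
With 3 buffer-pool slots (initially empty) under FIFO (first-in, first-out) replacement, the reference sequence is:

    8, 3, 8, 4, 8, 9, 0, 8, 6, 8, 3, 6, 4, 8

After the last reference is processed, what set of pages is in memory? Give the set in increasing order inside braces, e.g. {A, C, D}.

{3, 4, 8}

8 → miss, frames {8}
3 → miss, frames {8,3}
8 → hit
4 → miss, frames {8,3,4}
8 → hit
9 → miss, evict 8, frames {3,4,9}
0 → miss, evict 3, frames {4,9,0}
8 → miss, evict 4, frames {9,0,8}
6 → miss, evict 9, frames {0,8,6}
8 → hit
3 → miss, evict 0, frames {8,6,3}
6 → hit
4 → miss, evict 8, frames {6,3,4}
8 → miss, evict 6, frames {3,4,8}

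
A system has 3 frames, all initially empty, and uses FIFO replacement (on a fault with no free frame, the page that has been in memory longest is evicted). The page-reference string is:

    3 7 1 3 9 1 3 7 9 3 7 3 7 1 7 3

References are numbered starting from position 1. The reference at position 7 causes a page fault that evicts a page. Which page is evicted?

7

pos 1: 3 -> fault, frames [3]
pos 2: 7 -> fault, frames [3, 7]
pos 3: 1 -> fault, frames [3, 7, 1]
pos 4: 3 -> hit
pos 5: 9 -> fault, evict 3, frames [7, 1, 9]
pos 6: 1 -> hit
pos 7: 3 -> fault, evict 7, frames [1, 9, 3]
At position 7, page 7 is evicted.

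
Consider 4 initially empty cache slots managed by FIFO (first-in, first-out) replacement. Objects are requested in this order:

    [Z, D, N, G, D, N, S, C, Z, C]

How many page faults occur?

Z: miss, frames [Z]
D: miss, frames [Z, D]
N: miss, frames [Z, D, N]
G: miss, frames [Z, D, N, G]
D: hit
N: hit
S: miss, evict Z, frames [D, N, G, S]
C: miss, evict D, frames [N, G, S, C]
Z: miss, evict N, frames [G, S, C, Z]
C: hit
Page faults: 7.

7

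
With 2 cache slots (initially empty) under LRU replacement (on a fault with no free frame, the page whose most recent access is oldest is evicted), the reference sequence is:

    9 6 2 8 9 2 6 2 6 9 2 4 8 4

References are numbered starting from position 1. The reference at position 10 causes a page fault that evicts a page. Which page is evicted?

pos 1: 9 -> fault, frames [9]
pos 2: 6 -> fault, frames [9, 6]
pos 3: 2 -> fault, evict 9, frames [6, 2]
pos 4: 8 -> fault, evict 6, frames [2, 8]
pos 5: 9 -> fault, evict 2, frames [8, 9]
pos 6: 2 -> fault, evict 8, frames [9, 2]
pos 7: 6 -> fault, evict 9, frames [2, 6]
pos 8: 2 -> hit
pos 9: 6 -> hit
pos 10: 9 -> fault, evict 2, frames [6, 9]
At position 10, page 2 is evicted.

2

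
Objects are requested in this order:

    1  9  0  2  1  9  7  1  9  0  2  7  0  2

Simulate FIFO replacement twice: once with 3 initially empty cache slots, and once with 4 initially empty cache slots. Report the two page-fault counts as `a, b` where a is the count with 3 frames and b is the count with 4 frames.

9, 10

3 frames: F F F F F F F . . F F . . . → 9 faults.
4 frames: F F F F . . F F F F F F . . → 10 faults.
10 > 9: adding a frame increased faults — Belady's anomaly.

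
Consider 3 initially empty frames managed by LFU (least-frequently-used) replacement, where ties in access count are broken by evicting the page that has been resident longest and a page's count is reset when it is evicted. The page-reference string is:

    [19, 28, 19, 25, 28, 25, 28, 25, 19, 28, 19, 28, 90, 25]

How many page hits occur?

19 → fault, frames {19}
28 → fault, frames {19,28}
19 → hit
25 → fault, frames {19,28,25}
28 → hit
25 → hit
28 → hit
25 → hit
19 → hit
28 → hit
19 → hit
28 → hit
90 → fault, evict 25, frames {19,28,90}
25 → fault, evict 90, frames {19,28,25}
Hits: 9.

9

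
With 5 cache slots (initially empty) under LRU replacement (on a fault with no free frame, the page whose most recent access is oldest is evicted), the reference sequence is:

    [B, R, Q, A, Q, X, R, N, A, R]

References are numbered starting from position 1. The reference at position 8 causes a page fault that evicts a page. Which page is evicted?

B

pos 1: B → miss, frames [B]
pos 2: R → miss, frames [B, R]
pos 3: Q → miss, frames [B, R, Q]
pos 4: A → miss, frames [B, R, Q, A]
pos 5: Q → hit
pos 6: X → miss, frames [B, R, A, Q, X]
pos 7: R → hit
pos 8: N → miss, evict B, frames [A, Q, X, R, N]
At position 8, page B is evicted.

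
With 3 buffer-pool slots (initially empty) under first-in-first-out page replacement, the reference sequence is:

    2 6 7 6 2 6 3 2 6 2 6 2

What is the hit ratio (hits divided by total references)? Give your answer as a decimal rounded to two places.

2 -> fault, frames {2}
6 -> fault, frames {2,6}
7 -> fault, frames {2,6,7}
6 -> hit
2 -> hit
6 -> hit
3 -> fault, evict 2, frames {6,7,3}
2 -> fault, evict 6, frames {7,3,2}
6 -> fault, evict 7, frames {3,2,6}
2 -> hit
6 -> hit
2 -> hit
Hits: 6 of 12 references → 6/12 = 0.5000.

0.50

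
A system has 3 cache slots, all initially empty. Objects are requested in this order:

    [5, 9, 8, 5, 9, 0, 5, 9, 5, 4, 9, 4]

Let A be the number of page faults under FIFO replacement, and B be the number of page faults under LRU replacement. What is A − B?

2

Under FIFO: F F F . . F F F . F . . → 7 faults.
Under LRU: F F F . . F . . . F . . → 5 faults.
A − B = 7 − 5 = 2.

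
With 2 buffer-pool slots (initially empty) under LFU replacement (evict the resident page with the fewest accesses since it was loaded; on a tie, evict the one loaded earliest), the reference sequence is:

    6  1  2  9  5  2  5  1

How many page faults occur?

6: miss, frames [6]
1: miss, frames [6, 1]
2: miss, evict 6, frames [1, 2]
9: miss, evict 1, frames [2, 9]
5: miss, evict 2, frames [9, 5]
2: miss, evict 9, frames [5, 2]
5: hit
1: miss, evict 2, frames [5, 1]
Page faults: 7.

7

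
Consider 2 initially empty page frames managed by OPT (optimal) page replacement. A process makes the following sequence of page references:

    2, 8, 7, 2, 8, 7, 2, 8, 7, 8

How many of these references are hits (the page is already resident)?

2: fault, frames [2]
8: fault, frames [2, 8]
7: fault, evict 8, frames [2, 7]
2: hit
8: fault, evict 2, frames [7, 8]
7: hit
2: fault, evict 7, frames [8, 2]
8: hit
7: fault, evict 2, frames [8, 7]
8: hit
Hits: 4.

4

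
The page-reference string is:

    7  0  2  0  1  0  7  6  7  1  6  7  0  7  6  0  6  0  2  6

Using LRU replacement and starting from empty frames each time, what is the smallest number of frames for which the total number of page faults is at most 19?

f=1: 20 faults
f=2: 14 faults
f=3: 9 faults
f=4: 6 faults
f=5: 5 faults
Smallest f with faults ≤ 19 is 2.

2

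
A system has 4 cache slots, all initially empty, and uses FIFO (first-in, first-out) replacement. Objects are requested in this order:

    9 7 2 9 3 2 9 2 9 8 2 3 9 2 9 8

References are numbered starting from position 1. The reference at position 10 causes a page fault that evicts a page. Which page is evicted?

9

pos 1: 9 -> miss, frames {9}
pos 2: 7 -> miss, frames {9,7}
pos 3: 2 -> miss, frames {9,7,2}
pos 4: 9 -> hit
pos 5: 3 -> miss, frames {9,7,2,3}
pos 6: 2 -> hit
pos 7: 9 -> hit
pos 8: 2 -> hit
pos 9: 9 -> hit
pos 10: 8 -> miss, evict 9, frames {7,2,3,8}
At position 10, page 9 is evicted.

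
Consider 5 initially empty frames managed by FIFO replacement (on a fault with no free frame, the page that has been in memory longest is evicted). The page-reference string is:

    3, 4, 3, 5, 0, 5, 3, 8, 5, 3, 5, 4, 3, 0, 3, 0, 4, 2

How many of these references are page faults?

3: miss, frames (3)
4: miss, frames (3 4)
3: hit
5: miss, frames (3 4 5)
0: miss, frames (3 4 5 0)
5: hit
3: hit
8: miss, frames (3 4 5 0 8)
5: hit
3: hit
5: hit
4: hit
3: hit
0: hit
3: hit
0: hit
4: hit
2: miss, evict 3, frames (4 5 0 8 2)
Page faults: 6.

6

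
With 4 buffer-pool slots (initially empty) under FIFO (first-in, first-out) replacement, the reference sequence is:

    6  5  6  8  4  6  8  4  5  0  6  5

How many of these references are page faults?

7

6: fault, frames {6}
5: fault, frames {6,5}
6: hit
8: fault, frames {6,5,8}
4: fault, frames {6,5,8,4}
6: hit
8: hit
4: hit
5: hit
0: fault, evict 6, frames {5,8,4,0}
6: fault, evict 5, frames {8,4,0,6}
5: fault, evict 8, frames {4,0,6,5}
Page faults: 7.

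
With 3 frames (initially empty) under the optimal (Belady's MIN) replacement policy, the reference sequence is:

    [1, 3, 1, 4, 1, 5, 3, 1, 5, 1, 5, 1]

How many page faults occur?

1 → miss, frames [1]
3 → miss, frames [1, 3]
1 → hit
4 → miss, frames [1, 3, 4]
1 → hit
5 → miss, evict 4, frames [1, 3, 5]
3 → hit
1 → hit
5 → hit
1 → hit
5 → hit
1 → hit
Page faults: 4.

4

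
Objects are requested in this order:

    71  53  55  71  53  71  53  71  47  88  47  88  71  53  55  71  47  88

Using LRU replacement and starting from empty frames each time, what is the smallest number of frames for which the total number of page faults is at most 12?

f=1: 18 faults
f=2: 13 faults
f=3: 9 faults
f=4: 8 faults
f=5: 5 faults
Smallest f with faults ≤ 12 is 3.

3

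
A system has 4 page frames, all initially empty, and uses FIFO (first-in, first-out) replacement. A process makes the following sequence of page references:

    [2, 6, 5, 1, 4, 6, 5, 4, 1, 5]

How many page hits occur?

2 → miss, frames {2}
6 → miss, frames {2,6}
5 → miss, frames {2,6,5}
1 → miss, frames {2,6,5,1}
4 → miss, evict 2, frames {6,5,1,4}
6 → hit
5 → hit
4 → hit
1 → hit
5 → hit
Hits: 5.

5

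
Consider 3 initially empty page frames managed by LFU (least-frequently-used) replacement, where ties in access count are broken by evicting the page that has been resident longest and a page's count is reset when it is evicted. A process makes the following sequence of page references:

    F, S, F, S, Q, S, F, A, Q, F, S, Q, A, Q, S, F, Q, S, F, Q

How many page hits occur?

13

F → miss, frames [F]
S → miss, frames [F, S]
F → hit
S → hit
Q → miss, frames [F, S, Q]
S → hit
F → hit
A → miss, evict Q, frames [F, S, A]
Q → miss, evict A, frames [F, S, Q]
F → hit
S → hit
Q → hit
A → miss, evict Q, frames [F, S, A]
Q → miss, evict A, frames [F, S, Q]
S → hit
F → hit
Q → hit
S → hit
F → hit
Q → hit
Hits: 13.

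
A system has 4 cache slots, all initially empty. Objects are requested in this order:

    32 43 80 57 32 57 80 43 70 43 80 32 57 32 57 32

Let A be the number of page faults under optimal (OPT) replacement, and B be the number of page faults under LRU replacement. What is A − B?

-1

Under OPT: F F F F . . . . F . . . F . . . → 6 faults.
Under LRU: F F F F . . . . F . . F F . . . → 7 faults.
A − B = 6 − 7 = -1.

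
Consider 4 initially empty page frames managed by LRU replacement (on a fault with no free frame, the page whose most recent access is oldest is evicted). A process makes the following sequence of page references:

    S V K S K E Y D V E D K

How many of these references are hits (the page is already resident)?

S -> miss, frames [S]
V -> miss, frames [S, V]
K -> miss, frames [S, V, K]
S -> hit
K -> hit
E -> miss, frames [V, S, K, E]
Y -> miss, evict V, frames [S, K, E, Y]
D -> miss, evict S, frames [K, E, Y, D]
V -> miss, evict K, frames [E, Y, D, V]
E -> hit
D -> hit
K -> miss, evict Y, frames [V, E, D, K]
Hits: 4.

4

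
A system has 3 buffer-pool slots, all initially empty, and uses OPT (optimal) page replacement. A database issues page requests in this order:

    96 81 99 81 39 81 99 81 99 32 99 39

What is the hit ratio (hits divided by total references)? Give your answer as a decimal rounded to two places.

0.58

96: miss, frames (96)
81: miss, frames (96 81)
99: miss, frames (96 81 99)
81: hit
39: miss, evict 96, frames (81 99 39)
81: hit
99: hit
81: hit
99: hit
32: miss, evict 81, frames (99 39 32)
99: hit
39: hit
Hits: 7 of 12 references → 7/12 = 0.5833.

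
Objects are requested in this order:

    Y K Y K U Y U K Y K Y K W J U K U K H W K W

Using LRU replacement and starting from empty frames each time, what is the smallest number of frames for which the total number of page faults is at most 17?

f=1: 22 faults
f=2: 13 faults
f=3: 9 faults
f=4: 8 faults
f=5: 6 faults
f=6: 6 faults
Smallest f with faults ≤ 17 is 2.

2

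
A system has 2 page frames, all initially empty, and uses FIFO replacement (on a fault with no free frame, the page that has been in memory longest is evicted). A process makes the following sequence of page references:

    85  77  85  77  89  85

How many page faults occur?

85 -> fault, frames {85}
77 -> fault, frames {85,77}
85 -> hit
77 -> hit
89 -> fault, evict 85, frames {77,89}
85 -> fault, evict 77, frames {89,85}
Page faults: 4.

4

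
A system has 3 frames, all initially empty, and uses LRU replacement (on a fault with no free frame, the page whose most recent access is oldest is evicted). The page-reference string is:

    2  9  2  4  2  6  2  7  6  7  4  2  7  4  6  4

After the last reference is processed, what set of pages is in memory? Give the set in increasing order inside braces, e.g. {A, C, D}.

{4, 6, 7}

2 -> fault, frames {2}
9 -> fault, frames {2,9}
2 -> hit
4 -> fault, frames {9,2,4}
2 -> hit
6 -> fault, evict 9, frames {4,2,6}
2 -> hit
7 -> fault, evict 4, frames {6,2,7}
6 -> hit
7 -> hit
4 -> fault, evict 2, frames {6,7,4}
2 -> fault, evict 6, frames {7,4,2}
7 -> hit
4 -> hit
6 -> fault, evict 2, frames {7,4,6}
4 -> hit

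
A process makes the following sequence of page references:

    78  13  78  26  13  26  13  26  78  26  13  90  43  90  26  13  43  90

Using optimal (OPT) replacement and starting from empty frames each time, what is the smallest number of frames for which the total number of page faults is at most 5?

4

f=1: 18 faults
f=2: 10 faults
f=3: 6 faults
f=4: 5 faults
f=5: 5 faults
Smallest f with faults ≤ 5 is 4.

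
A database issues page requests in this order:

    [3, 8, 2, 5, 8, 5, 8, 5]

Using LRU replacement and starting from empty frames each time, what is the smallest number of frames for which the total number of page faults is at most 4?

f=1: 8 faults
f=2: 5 faults
f=3: 4 faults
f=4: 4 faults
Smallest f with faults ≤ 4 is 3.

3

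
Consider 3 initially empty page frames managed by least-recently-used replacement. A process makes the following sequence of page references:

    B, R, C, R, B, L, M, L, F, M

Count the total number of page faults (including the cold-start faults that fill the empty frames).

6

B -> fault, frames (B)
R -> fault, frames (B R)
C -> fault, frames (B R C)
R -> hit
B -> hit
L -> fault, evict C, frames (R B L)
M -> fault, evict R, frames (B L M)
L -> hit
F -> fault, evict B, frames (M L F)
M -> hit
Page faults: 6.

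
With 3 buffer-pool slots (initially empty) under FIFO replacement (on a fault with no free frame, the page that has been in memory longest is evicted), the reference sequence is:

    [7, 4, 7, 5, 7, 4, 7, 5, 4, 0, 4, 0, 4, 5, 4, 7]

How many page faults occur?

5

7: miss, frames [7]
4: miss, frames [7, 4]
7: hit
5: miss, frames [7, 4, 5]
7: hit
4: hit
7: hit
5: hit
4: hit
0: miss, evict 7, frames [4, 5, 0]
4: hit
0: hit
4: hit
5: hit
4: hit
7: miss, evict 4, frames [5, 0, 7]
Page faults: 5.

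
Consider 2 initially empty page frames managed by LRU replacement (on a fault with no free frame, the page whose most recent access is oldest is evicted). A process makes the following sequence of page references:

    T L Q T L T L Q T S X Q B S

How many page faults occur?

12

T → fault, frames [T]
L → fault, frames [T, L]
Q → fault, evict T, frames [L, Q]
T → fault, evict L, frames [Q, T]
L → fault, evict Q, frames [T, L]
T → hit
L → hit
Q → fault, evict T, frames [L, Q]
T → fault, evict L, frames [Q, T]
S → fault, evict Q, frames [T, S]
X → fault, evict T, frames [S, X]
Q → fault, evict S, frames [X, Q]
B → fault, evict X, frames [Q, B]
S → fault, evict Q, frames [B, S]
Page faults: 12.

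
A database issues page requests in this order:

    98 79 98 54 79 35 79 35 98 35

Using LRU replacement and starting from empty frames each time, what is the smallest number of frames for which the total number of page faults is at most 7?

f=1: 10 faults
f=2: 6 faults
f=3: 5 faults
f=4: 4 faults
Smallest f with faults ≤ 7 is 2.

2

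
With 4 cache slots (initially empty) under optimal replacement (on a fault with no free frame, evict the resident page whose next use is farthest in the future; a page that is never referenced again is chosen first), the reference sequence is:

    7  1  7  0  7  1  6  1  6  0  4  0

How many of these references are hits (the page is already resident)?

7 -> fault, frames [7]
1 -> fault, frames [7, 1]
7 -> hit
0 -> fault, frames [7, 1, 0]
7 -> hit
1 -> hit
6 -> fault, frames [7, 1, 0, 6]
1 -> hit
6 -> hit
0 -> hit
4 -> fault, evict 6, frames [7, 1, 0, 4]
0 -> hit
Hits: 7.

7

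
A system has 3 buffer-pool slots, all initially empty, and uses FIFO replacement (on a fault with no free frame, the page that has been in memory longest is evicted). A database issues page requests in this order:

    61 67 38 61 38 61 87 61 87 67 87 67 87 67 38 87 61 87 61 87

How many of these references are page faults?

9

61 → miss, frames (61)
67 → miss, frames (61 67)
38 → miss, frames (61 67 38)
61 → hit
38 → hit
61 → hit
87 → miss, evict 61, frames (67 38 87)
61 → miss, evict 67, frames (38 87 61)
87 → hit
67 → miss, evict 38, frames (87 61 67)
87 → hit
67 → hit
87 → hit
67 → hit
38 → miss, evict 87, frames (61 67 38)
87 → miss, evict 61, frames (67 38 87)
61 → miss, evict 67, frames (38 87 61)
87 → hit
61 → hit
87 → hit
Page faults: 9.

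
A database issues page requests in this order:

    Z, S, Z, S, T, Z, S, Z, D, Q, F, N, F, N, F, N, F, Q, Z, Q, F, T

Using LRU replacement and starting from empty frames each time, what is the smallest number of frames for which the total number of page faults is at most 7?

7

f=1: 22 faults
f=2: 13 faults
f=3: 9 faults
f=4: 9 faults
f=5: 8 faults
f=6: 8 faults
f=7: 7 faults
Smallest f with faults ≤ 7 is 7.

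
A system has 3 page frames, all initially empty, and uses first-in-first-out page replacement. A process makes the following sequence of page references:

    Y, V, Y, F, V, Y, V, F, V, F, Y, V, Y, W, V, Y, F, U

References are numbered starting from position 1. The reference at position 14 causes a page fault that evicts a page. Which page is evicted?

Y

pos 1: Y -> miss, frames (Y)
pos 2: V -> miss, frames (Y V)
pos 3: Y -> hit
pos 4: F -> miss, frames (Y V F)
pos 5: V -> hit
pos 6: Y -> hit
pos 7: V -> hit
pos 8: F -> hit
pos 9: V -> hit
pos 10: F -> hit
pos 11: Y -> hit
pos 12: V -> hit
pos 13: Y -> hit
pos 14: W -> miss, evict Y, frames (V F W)
At position 14, page Y is evicted.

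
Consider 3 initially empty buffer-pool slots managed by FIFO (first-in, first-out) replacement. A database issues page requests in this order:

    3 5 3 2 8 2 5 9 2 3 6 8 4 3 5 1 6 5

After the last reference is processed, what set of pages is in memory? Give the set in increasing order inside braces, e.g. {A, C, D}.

3 → fault, frames (3)
5 → fault, frames (3 5)
3 → hit
2 → fault, frames (3 5 2)
8 → fault, evict 3, frames (5 2 8)
2 → hit
5 → hit
9 → fault, evict 5, frames (2 8 9)
2 → hit
3 → fault, evict 2, frames (8 9 3)
6 → fault, evict 8, frames (9 3 6)
8 → fault, evict 9, frames (3 6 8)
4 → fault, evict 3, frames (6 8 4)
3 → fault, evict 6, frames (8 4 3)
5 → fault, evict 8, frames (4 3 5)
1 → fault, evict 4, frames (3 5 1)
6 → fault, evict 3, frames (5 1 6)
5 → hit

{1, 5, 6}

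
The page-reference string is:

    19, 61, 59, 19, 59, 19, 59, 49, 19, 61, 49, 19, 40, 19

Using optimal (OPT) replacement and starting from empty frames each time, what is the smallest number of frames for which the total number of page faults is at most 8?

f=1: 14 faults
f=2: 7 faults
f=3: 5 faults
f=4: 5 faults
f=5: 5 faults
Smallest f with faults ≤ 8 is 2.

2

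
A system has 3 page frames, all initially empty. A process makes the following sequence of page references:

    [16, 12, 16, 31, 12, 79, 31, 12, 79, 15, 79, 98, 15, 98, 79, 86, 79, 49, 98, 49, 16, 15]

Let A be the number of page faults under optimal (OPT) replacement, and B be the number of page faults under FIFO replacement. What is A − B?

-2

Under OPT: F F . F . F . . . F . F . . . F . F . . F F → 10 faults.
Under FIFO: F F . F . F . . . F . F . . . F F F F . F F → 12 faults.
A − B = 10 − 12 = -2.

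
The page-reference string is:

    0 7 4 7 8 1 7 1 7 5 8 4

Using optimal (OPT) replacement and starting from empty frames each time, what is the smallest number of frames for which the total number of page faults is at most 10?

2

f=1: 12 faults
f=2: 8 faults
f=3: 7 faults
f=4: 6 faults
f=5: 6 faults
f=6: 6 faults
Smallest f with faults ≤ 10 is 2.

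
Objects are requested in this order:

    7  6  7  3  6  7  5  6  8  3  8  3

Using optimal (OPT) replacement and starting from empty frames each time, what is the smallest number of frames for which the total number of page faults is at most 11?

2

f=1: 12 faults
f=2: 7 faults
f=3: 5 faults
f=4: 5 faults
f=5: 5 faults
Smallest f with faults ≤ 11 is 2.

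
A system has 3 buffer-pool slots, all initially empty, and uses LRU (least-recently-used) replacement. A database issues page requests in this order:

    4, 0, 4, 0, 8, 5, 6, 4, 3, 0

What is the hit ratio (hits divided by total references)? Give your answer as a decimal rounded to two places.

0.20

4 -> miss, frames {4}
0 -> miss, frames {4,0}
4 -> hit
0 -> hit
8 -> miss, frames {4,0,8}
5 -> miss, evict 4, frames {0,8,5}
6 -> miss, evict 0, frames {8,5,6}
4 -> miss, evict 8, frames {5,6,4}
3 -> miss, evict 5, frames {6,4,3}
0 -> miss, evict 6, frames {4,3,0}
Hits: 2 of 10 references → 2/10 = 0.2000.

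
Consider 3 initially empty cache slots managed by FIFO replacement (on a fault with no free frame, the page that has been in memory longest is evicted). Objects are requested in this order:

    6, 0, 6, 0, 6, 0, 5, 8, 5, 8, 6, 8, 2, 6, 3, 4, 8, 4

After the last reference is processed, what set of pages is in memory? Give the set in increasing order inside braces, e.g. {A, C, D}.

{3, 4, 8}

6: fault, frames {6}
0: fault, frames {6,0}
6: hit
0: hit
6: hit
0: hit
5: fault, frames {6,0,5}
8: fault, evict 6, frames {0,5,8}
5: hit
8: hit
6: fault, evict 0, frames {5,8,6}
8: hit
2: fault, evict 5, frames {8,6,2}
6: hit
3: fault, evict 8, frames {6,2,3}
4: fault, evict 6, frames {2,3,4}
8: fault, evict 2, frames {3,4,8}
4: hit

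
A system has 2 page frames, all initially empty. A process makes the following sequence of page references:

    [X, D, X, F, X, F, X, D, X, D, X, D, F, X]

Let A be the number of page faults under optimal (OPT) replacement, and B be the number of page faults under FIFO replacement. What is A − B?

Under OPT: F F . F . . . F . . . . F . → 5 faults.
Under FIFO: F F . F F . . F . . . . F F → 7 faults.
A − B = 5 − 7 = -2.

-2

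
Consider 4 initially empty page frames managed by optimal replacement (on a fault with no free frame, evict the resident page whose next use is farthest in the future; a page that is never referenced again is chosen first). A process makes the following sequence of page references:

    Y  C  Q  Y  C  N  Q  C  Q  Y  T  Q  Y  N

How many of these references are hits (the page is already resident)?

Y → fault, frames {Y}
C → fault, frames {Y,C}
Q → fault, frames {Y,C,Q}
Y → hit
C → hit
N → fault, frames {Y,C,Q,N}
Q → hit
C → hit
Q → hit
Y → hit
T → fault, evict C, frames {Y,Q,N,T}
Q → hit
Y → hit
N → hit
Hits: 9.

9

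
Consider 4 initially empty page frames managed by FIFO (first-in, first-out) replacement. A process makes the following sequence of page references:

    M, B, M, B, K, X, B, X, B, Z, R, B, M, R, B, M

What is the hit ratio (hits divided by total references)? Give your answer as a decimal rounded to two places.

M → fault, frames [M]
B → fault, frames [M, B]
M → hit
B → hit
K → fault, frames [M, B, K]
X → fault, frames [M, B, K, X]
B → hit
X → hit
B → hit
Z → fault, evict M, frames [B, K, X, Z]
R → fault, evict B, frames [K, X, Z, R]
B → fault, evict K, frames [X, Z, R, B]
M → fault, evict X, frames [Z, R, B, M]
R → hit
B → hit
M → hit
Hits: 8 of 16 references → 8/16 = 0.5000.

0.50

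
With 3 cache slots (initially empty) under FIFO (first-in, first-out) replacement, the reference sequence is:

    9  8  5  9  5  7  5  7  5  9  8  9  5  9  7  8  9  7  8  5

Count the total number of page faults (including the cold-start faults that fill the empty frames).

11

9 -> miss, frames (9)
8 -> miss, frames (9 8)
5 -> miss, frames (9 8 5)
9 -> hit
5 -> hit
7 -> miss, evict 9, frames (8 5 7)
5 -> hit
7 -> hit
5 -> hit
9 -> miss, evict 8, frames (5 7 9)
8 -> miss, evict 5, frames (7 9 8)
9 -> hit
5 -> miss, evict 7, frames (9 8 5)
9 -> hit
7 -> miss, evict 9, frames (8 5 7)
8 -> hit
9 -> miss, evict 8, frames (5 7 9)
7 -> hit
8 -> miss, evict 5, frames (7 9 8)
5 -> miss, evict 7, frames (9 8 5)
Page faults: 11.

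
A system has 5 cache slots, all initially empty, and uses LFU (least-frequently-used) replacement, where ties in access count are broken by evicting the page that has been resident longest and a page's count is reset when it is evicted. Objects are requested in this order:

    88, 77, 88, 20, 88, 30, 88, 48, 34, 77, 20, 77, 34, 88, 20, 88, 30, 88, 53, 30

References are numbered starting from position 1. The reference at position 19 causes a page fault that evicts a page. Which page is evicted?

30

pos 1: 88 → miss, frames (88)
pos 2: 77 → miss, frames (88 77)
pos 3: 88 → hit
pos 4: 20 → miss, frames (88 77 20)
pos 5: 88 → hit
pos 6: 30 → miss, frames (88 77 20 30)
pos 7: 88 → hit
pos 8: 48 → miss, frames (88 77 20 30 48)
pos 9: 34 → miss, evict 77, frames (88 20 30 48 34)
pos 10: 77 → miss, evict 20, frames (88 30 48 34 77)
pos 11: 20 → miss, evict 30, frames (88 48 34 77 20)
pos 12: 77 → hit
pos 13: 34 → hit
pos 14: 88 → hit
pos 15: 20 → hit
pos 16: 88 → hit
pos 17: 30 → miss, evict 48, frames (88 34 77 20 30)
pos 18: 88 → hit
pos 19: 53 → miss, evict 30, frames (88 34 77 20 53)
At position 19, page 30 is evicted.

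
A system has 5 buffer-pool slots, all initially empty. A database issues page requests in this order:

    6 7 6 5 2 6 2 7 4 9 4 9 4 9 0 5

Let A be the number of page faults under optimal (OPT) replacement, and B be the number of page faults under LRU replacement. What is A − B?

Under OPT: F F . F F . . . F F . . . . F . → 7 faults.
Under LRU: F F . F F . . . F F . . . . F F → 8 faults.
A − B = 7 − 8 = -1.

-1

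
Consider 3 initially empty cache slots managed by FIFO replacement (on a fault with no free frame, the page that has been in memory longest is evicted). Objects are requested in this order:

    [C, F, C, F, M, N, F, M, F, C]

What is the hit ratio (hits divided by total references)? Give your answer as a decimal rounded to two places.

C -> fault, frames [C]
F -> fault, frames [C, F]
C -> hit
F -> hit
M -> fault, frames [C, F, M]
N -> fault, evict C, frames [F, M, N]
F -> hit
M -> hit
F -> hit
C -> fault, evict F, frames [M, N, C]
Hits: 5 of 10 references → 5/10 = 0.5000.

0.50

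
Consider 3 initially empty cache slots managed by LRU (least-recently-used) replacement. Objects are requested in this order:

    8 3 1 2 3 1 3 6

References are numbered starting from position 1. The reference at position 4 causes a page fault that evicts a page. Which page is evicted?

8

pos 1: 8 -> miss, frames {8}
pos 2: 3 -> miss, frames {8,3}
pos 3: 1 -> miss, frames {8,3,1}
pos 4: 2 -> miss, evict 8, frames {3,1,2}
At position 4, page 8 is evicted.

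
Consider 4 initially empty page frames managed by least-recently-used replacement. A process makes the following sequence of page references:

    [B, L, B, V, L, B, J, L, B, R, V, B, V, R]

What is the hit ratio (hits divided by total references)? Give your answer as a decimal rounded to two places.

B: fault, frames (B)
L: fault, frames (B L)
B: hit
V: fault, frames (L B V)
L: hit
B: hit
J: fault, frames (V L B J)
L: hit
B: hit
R: fault, evict V, frames (J L B R)
V: fault, evict J, frames (L B R V)
B: hit
V: hit
R: hit
Hits: 8 of 14 references → 8/14 = 0.5714.

0.57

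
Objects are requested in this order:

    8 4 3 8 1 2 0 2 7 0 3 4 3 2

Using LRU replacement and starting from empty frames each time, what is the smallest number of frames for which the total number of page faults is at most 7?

7

f=1: 14 faults
f=2: 12 faults
f=3: 10 faults
f=4: 10 faults
f=5: 9 faults
f=6: 8 faults
f=7: 7 faults
Smallest f with faults ≤ 7 is 7.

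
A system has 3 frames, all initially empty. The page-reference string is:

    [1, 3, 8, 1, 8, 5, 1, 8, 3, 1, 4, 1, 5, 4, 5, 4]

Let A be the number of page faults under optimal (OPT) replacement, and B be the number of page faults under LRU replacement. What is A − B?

Under OPT: F F F . . F . . F . F . . . . . → 6 faults.
Under LRU: F F F . . F . . F . F . F . . . → 7 faults.
A − B = 6 − 7 = -1.

-1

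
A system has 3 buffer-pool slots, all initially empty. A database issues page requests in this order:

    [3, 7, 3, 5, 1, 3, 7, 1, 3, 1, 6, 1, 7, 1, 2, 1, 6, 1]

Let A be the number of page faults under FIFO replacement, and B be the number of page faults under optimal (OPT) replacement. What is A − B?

3

Under FIFO: F F . F F F F . . . F F . . F . . . → 9 faults.
Under OPT: F F . F F . . . . . F . . . F . . . → 6 faults.
A − B = 9 − 6 = 3.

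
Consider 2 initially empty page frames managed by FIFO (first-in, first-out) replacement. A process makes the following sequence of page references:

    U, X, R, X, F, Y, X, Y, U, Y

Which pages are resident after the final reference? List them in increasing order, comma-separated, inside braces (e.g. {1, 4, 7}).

{U, Y}

U: miss, frames [U]
X: miss, frames [U, X]
R: miss, evict U, frames [X, R]
X: hit
F: miss, evict X, frames [R, F]
Y: miss, evict R, frames [F, Y]
X: miss, evict F, frames [Y, X]
Y: hit
U: miss, evict Y, frames [X, U]
Y: miss, evict X, frames [U, Y]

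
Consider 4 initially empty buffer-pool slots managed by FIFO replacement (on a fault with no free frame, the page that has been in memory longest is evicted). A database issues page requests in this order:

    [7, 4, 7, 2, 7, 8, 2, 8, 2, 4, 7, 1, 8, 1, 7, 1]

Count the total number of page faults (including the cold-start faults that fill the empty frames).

6

7: fault, frames {7}
4: fault, frames {7,4}
7: hit
2: fault, frames {7,4,2}
7: hit
8: fault, frames {7,4,2,8}
2: hit
8: hit
2: hit
4: hit
7: hit
1: fault, evict 7, frames {4,2,8,1}
8: hit
1: hit
7: fault, evict 4, frames {2,8,1,7}
1: hit
Page faults: 6.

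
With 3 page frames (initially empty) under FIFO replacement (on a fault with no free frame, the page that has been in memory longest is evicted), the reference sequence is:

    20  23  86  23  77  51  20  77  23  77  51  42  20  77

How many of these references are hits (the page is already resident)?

2

20: fault, frames {20}
23: fault, frames {20,23}
86: fault, frames {20,23,86}
23: hit
77: fault, evict 20, frames {23,86,77}
51: fault, evict 23, frames {86,77,51}
20: fault, evict 86, frames {77,51,20}
77: hit
23: fault, evict 77, frames {51,20,23}
77: fault, evict 51, frames {20,23,77}
51: fault, evict 20, frames {23,77,51}
42: fault, evict 23, frames {77,51,42}
20: fault, evict 77, frames {51,42,20}
77: fault, evict 51, frames {42,20,77}
Hits: 2.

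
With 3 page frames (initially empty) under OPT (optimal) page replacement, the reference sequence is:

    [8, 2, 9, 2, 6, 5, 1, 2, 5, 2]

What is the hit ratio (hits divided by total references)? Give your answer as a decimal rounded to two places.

0.40

8 -> fault, frames {8}
2 -> fault, frames {8,2}
9 -> fault, frames {8,2,9}
2 -> hit
6 -> fault, evict 9, frames {8,2,6}
5 -> fault, evict 6, frames {8,2,5}
1 -> fault, evict 8, frames {2,5,1}
2 -> hit
5 -> hit
2 -> hit
Hits: 4 of 10 references → 4/10 = 0.4000.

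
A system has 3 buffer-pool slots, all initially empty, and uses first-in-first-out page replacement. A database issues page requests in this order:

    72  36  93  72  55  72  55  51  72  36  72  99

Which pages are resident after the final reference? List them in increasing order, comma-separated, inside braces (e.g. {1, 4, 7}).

{36, 51, 99}

72 -> miss, frames (72)
36 -> miss, frames (72 36)
93 -> miss, frames (72 36 93)
72 -> hit
55 -> miss, evict 72, frames (36 93 55)
72 -> miss, evict 36, frames (93 55 72)
55 -> hit
51 -> miss, evict 93, frames (55 72 51)
72 -> hit
36 -> miss, evict 55, frames (72 51 36)
72 -> hit
99 -> miss, evict 72, frames (51 36 99)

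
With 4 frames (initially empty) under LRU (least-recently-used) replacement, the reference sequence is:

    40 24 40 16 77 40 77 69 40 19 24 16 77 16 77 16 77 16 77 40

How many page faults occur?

40 → fault, frames [40]
24 → fault, frames [40, 24]
40 → hit
16 → fault, frames [24, 40, 16]
77 → fault, frames [24, 40, 16, 77]
40 → hit
77 → hit
69 → fault, evict 24, frames [16, 40, 77, 69]
40 → hit
19 → fault, evict 16, frames [77, 69, 40, 19]
24 → fault, evict 77, frames [69, 40, 19, 24]
16 → fault, evict 69, frames [40, 19, 24, 16]
77 → fault, evict 40, frames [19, 24, 16, 77]
16 → hit
77 → hit
16 → hit
77 → hit
16 → hit
77 → hit
40 → fault, evict 19, frames [24, 16, 77, 40]
Page faults: 10.

10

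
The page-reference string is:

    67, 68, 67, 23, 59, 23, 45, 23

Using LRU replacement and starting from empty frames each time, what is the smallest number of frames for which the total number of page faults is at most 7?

f=1: 8 faults
f=2: 5 faults
f=3: 5 faults
f=4: 5 faults
f=5: 5 faults
Smallest f with faults ≤ 7 is 2.

2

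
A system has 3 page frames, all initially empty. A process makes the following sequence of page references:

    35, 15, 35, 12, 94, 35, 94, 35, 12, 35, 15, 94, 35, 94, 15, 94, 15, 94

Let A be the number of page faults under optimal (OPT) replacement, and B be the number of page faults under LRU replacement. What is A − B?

-1

Under OPT: F F . F F . . . . . F . . . . . . . → 5 faults.
Under LRU: F F . F F . . . . . F F . . . . . . → 6 faults.
A − B = 5 − 6 = -1.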